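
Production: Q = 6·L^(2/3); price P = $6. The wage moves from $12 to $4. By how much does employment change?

ΔL = 208

From P·MP_L = w with MP_L = 4·L^(-1/3), the labor demand is L(w) = (24/w)^(3).
At w = 12: L = 8. At w = 4: L = 216.
ΔL = 216 − 8 = 208.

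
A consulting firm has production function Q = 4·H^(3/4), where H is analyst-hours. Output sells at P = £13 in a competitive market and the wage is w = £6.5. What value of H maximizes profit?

H* = 1296

MP_H = (3/4)·4·H^(-1/4) = 3·H^(-1/4).
Profit maximization for a price taker requires P·MP_H = w: 13·3·H^(-1/4) = 6.5.
So H^(-1/4) = 1/6, which gives H = 1296.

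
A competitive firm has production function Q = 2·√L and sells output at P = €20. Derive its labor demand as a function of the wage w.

MP_L = (1/2)·2·L^(-1/2) = L^(-1/2).
Setting P·MP_L = w: 20·L^(-1/2) = w.
Solving for L: L^(-1/2) = w/20, so L = (20/w)^(2).

L(w) = 400/w²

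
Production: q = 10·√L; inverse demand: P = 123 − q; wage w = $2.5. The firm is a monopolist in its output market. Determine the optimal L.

Marginal revenue from the inverse demand is MR = 123 − 2q.
The marginal product is MP_L = 5·L^(-1/2).
A monopolist hires until marginal revenue product equals the wage: MR·MP_L = w.
At L, q = 10·√L. Substituting and solving: (123 − 20·√L)·5·L^(-1/2) = 2.5 gives L = 36.

L* = 36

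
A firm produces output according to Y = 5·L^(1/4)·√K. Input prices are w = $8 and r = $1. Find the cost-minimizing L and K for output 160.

L* = 16, K* = 256

Cost minimization requires the marginal rate of technical substitution to equal the input-price ratio: MP_L/MP_K = w/r.
Here MP_L/MP_K = (1/4)·(K/L)/(1/2) = 0.5·(K/L). Setting this equal to 8/1 = 8 gives K = 16L.
Substituting into Y = 160: 5·L^(1/4)·(16L)^(1/2) = 160.
Solving, L = 16 and K = 256.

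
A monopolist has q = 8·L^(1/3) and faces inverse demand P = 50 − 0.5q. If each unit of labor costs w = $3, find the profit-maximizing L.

Marginal revenue from the inverse demand is MR = 50 − q.
The marginal product is MP_L = (8/3)·L^(-2/3).
A monopolist hires until marginal revenue product equals the wage: MR·MP_L = w.
At L, q = 8·L^(1/3). Substituting and solving: (50 − 8·L^(1/3))·(8/3)·L^(-2/3) = 3 gives L = 64.

L* = 64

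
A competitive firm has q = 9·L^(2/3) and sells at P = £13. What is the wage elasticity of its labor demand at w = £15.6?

MP_L = (2/3)·9·L^(-1/3), so P·MP_L = w gives 78·L^(-1/3) = w.
Solving, L(w) = (78/w)^(3). This is a constant-elasticity form: L ∝ w^(−3), so ε = −3.

ε = -3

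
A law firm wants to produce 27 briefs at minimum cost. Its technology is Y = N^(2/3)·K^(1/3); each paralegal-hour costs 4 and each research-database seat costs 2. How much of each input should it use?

Cost minimization requires the marginal rate of technical substitution to equal the input-price ratio: MP_N/MP_K = w/r.
Here MP_N/MP_K = (2/3)·(K/N)/(1/3) = 2·(K/N). Setting this equal to 4/2 = 2 gives K = N.
Substituting into Y = 27: N^(2/3)·(N)^(1/3) = 27.
Solving, N = 27 and K = 27.

N* = 27, K* = 27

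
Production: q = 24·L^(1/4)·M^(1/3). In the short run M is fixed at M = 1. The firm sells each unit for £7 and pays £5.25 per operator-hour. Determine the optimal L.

L* = 16

With M = 1, MP_L = (1/4)·24·L^(-3/4)·1^(1/3) = 6·L^(-3/4).
Profit maximization for a price taker requires P·MP_L = w: 7·6·L^(-3/4) = 5.25.
So L^(-3/4) = 0.125, which gives L = 16.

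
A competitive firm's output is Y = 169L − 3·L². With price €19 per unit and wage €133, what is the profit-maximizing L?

L* = 27

The marginal product of L is MP_L = 169 − 6L.
A price-taking firm hires until the value of the marginal product equals the wage: P·MP_L = w, so 19·(169 − 6L) = 133.
Then 169 − 6L = 7, giving L = 27.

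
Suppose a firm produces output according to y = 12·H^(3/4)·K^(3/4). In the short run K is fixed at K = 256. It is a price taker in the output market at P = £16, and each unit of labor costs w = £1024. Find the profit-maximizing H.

H* = 6561

With K = 256, MP_H = (3/4)·12·H^(-1/4)·256^(3/4) = 576·H^(-1/4).
Profit maximization for a price taker requires P·MP_H = w: 16·576·H^(-1/4) = 1024.
So H^(-1/4) = 1/9, which gives H = 6561.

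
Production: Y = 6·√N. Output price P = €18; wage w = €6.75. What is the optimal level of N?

N* = 64

MP_N = (1/2)·6·N^(-1/2) = 3·N^(-1/2).
Profit maximization for a price taker requires P·MP_N = w: 18·3·N^(-1/2) = 6.75.
So N^(-1/2) = 0.125, which gives N = 64.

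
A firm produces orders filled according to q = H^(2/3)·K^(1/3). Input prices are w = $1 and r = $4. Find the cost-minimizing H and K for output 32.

Cost minimization requires the marginal rate of technical substitution to equal the input-price ratio: MP_H/MP_K = w/r.
Here MP_H/MP_K = (2/3)·(K/H)/(1/3) = 2·(K/H). Setting this equal to 1/4 = 0.25 gives K = 0.125H.
Substituting into q = 32: H^(2/3)·(0.125H)^(1/3) = 32.
Solving, H = 64 and K = 8.

H* = 64, K* = 8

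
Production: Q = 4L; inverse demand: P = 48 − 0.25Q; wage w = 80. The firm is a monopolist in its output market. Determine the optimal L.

L* = 14

Marginal revenue from the inverse demand is MR = 48 − 0.5Q.
The marginal product is MP_L = 4.
A monopolist hires until marginal revenue product equals the wage: MR·MP_L = w.
(48 − 2L)·4 = 80, so L = 14.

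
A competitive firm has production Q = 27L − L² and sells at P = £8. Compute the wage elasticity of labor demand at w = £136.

From P·MP_L = w with MP_L = 27 − 2L, labor demand is L(w) = (27 − w/8)/2.
dL/dw = −1/(16) = -0.0625.
At w = 136, L = 5, so ε = (dL/dw)·(w/L) = (-0.0625)·(136/5) = -1.7.

ε = -1.7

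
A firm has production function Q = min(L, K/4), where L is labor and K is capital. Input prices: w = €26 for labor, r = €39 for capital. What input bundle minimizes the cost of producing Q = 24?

With a fixed-proportions technology, the cost-minimizing bundle uses no slack in either input: L = K/4 = Q.
So L = 24 and K = 4·24 = 96.

L* = 24, K* = 96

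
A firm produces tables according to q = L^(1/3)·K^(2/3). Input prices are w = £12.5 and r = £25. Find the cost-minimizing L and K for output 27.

Cost minimization requires the marginal rate of technical substitution to equal the input-price ratio: MP_L/MP_K = w/r.
Here MP_L/MP_K = (1/3)·(K/L)/(2/3) = 0.5·(K/L). Setting this equal to 12.5/25 = 0.5 gives K = L.
Substituting into q = 27: L^(1/3)·(L)^(2/3) = 27.
Solving, L = 27 and K = 27.

L* = 27, K* = 27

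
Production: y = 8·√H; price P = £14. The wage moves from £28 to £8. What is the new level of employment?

H* = 49

From P·MP_H = w with MP_H = 4·H^(-1/2), the labor demand is H(w) = (56/w)^(2).
At w = 28: H = 4. At w = 8: H = 49.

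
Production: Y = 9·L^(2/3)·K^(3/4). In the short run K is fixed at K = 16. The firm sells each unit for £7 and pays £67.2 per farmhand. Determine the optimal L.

L* = 125

With K = 16, MP_L = (2/3)·9·L^(-1/3)·16^(3/4) = 48·L^(-1/3).
Profit maximization for a price taker requires P·MP_L = w: 7·48·L^(-1/3) = 67.2.
So L^(-1/3) = 0.2, which gives L = 125.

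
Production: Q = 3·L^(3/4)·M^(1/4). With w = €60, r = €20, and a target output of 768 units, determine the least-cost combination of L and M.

L* = 256, M* = 256

Cost minimization requires the marginal rate of technical substitution to equal the input-price ratio: MP_L/MP_M = w/r.
Here MP_L/MP_M = (3/4)·(M/L)/(1/4) = 3·(M/L). Setting this equal to 60/20 = 3 gives M = L.
Substituting into Q = 768: 3·L^(3/4)·(L)^(1/4) = 768.
Solving, L = 256 and M = 256.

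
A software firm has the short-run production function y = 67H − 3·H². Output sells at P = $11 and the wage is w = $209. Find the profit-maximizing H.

The marginal product of H is MP_H = 67 − 6H.
A price-taking firm hires until the value of the marginal product equals the wage: P·MP_H = w, so 11·(67 − 6H) = 209.
Then 67 − 6H = 19, giving H = 8.

H* = 8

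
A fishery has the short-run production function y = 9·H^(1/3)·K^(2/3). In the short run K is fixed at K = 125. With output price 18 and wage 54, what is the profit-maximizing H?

H* = 125

With K = 125, MP_H = (1/3)·9·H^(-2/3)·125^(2/3) = 75·H^(-2/3).
Profit maximization for a price taker requires P·MP_H = w: 18·75·H^(-2/3) = 54.
So H^(-2/3) = 0.04, which gives H = 125.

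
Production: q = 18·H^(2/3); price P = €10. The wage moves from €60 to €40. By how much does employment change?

From P·MP_H = w with MP_H = 12·H^(-1/3), the labor demand is H(w) = (120/w)^(3).
At w = 60: H = 8. At w = 40: H = 27.
ΔH = 27 − 8 = 19.

ΔH = 19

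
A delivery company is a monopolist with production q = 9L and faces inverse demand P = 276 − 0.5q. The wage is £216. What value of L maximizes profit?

L* = 28

Marginal revenue from the inverse demand is MR = 276 − q.
The marginal product is MP_L = 9.
A monopolist hires until marginal revenue product equals the wage: MR·MP_L = w.
(276 − 9L)·9 = 216, so L = 28.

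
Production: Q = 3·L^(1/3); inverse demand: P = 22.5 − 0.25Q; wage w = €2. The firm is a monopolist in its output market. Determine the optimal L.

L* = 27

Marginal revenue from the inverse demand is MR = 22.5 − 0.5Q.
The marginal product is MP_L = L^(-2/3).
A monopolist hires until marginal revenue product equals the wage: MR·MP_L = w.
At L, Q = 3·L^(1/3). Substituting and solving: (22.5 − 1.5·L^(1/3))·L^(-2/3) = 2 gives L = 27.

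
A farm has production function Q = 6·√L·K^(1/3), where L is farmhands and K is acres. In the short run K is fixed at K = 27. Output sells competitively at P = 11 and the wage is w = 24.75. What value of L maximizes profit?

With K = 27, MP_L = (1/2)·6·L^(-1/2)·27^(1/3) = 9·L^(-1/2).
Profit maximization for a price taker requires P·MP_L = w: 11·9·L^(-1/2) = 24.75.
So L^(-1/2) = 0.25, which gives L = 16.

L* = 16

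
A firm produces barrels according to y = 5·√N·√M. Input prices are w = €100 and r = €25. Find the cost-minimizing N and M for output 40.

N* = 4, M* = 16

Cost minimization requires the marginal rate of technical substitution to equal the input-price ratio: MP_N/MP_M = w/r.
Here MP_N/MP_M = (1/2)·(M/N)/(1/2) = (M/N). Setting this equal to 100/25 = 4 gives M = 4N.
Substituting into y = 40: 5·N^(1/2)·(4N)^(1/2) = 40.
Solving, N = 4 and M = 16.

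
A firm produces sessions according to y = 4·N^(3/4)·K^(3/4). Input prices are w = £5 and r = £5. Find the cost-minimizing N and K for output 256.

N* = 16, K* = 16

Cost minimization requires the marginal rate of technical substitution to equal the input-price ratio: MP_N/MP_K = w/r.
Here MP_N/MP_K = (3/4)·(K/N)/(3/4) = (K/N). Setting this equal to 5/5 = 1 gives K = N.
Substituting into y = 256: 4·N^(3/4)·(N)^(3/4) = 256.
Solving, N = 16 and K = 16.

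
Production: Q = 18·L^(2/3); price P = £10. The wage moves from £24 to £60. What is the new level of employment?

From P·MP_L = w with MP_L = 12·L^(-1/3), the labor demand is L(w) = (120/w)^(3).
At w = 24: L = 125. At w = 60: L = 8.

L* = 8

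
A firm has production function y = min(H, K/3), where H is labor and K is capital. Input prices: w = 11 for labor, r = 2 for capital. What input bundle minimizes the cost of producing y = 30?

With a fixed-proportions technology, the cost-minimizing bundle uses no slack in either input: H = K/3 = y.
So H = 30 and K = 3·30 = 90.

H* = 30, K* = 90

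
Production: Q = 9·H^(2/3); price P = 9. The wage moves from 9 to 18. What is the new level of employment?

From P·MP_H = w with MP_H = 6·H^(-1/3), the labor demand is H(w) = (54/w)^(3).
At w = 9: H = 216. At w = 18: H = 27.

H* = 27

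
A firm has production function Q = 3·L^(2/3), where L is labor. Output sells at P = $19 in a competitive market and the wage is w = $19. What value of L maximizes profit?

MP_L = (2/3)·3·L^(-1/3) = 2·L^(-1/3).
Profit maximization for a price taker requires P·MP_L = w: 19·2·L^(-1/3) = 19.
So L^(-1/3) = 0.5, which gives L = 8.

L* = 8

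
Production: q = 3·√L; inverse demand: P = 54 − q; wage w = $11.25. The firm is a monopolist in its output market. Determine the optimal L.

L* = 16

Marginal revenue from the inverse demand is MR = 54 − 2q.
The marginal product is MP_L = 1.5·L^(-1/2).
A monopolist hires until marginal revenue product equals the wage: MR·MP_L = w.
At L, q = 3·√L. Substituting and solving: (54 − 6·√L)·1.5·L^(-1/2) = 11.25 gives L = 16.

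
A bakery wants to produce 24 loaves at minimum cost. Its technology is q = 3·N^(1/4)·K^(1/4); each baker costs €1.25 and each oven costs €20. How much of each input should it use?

N* = 256, K* = 16

Cost minimization requires the marginal rate of technical substitution to equal the input-price ratio: MP_N/MP_K = w/r.
Here MP_N/MP_K = (1/4)·(K/N)/(1/4) = (K/N). Setting this equal to 1.25/20 = 0.0625 gives K = 0.0625N.
Substituting into q = 24: 3·N^(1/4)·(0.0625N)^(1/4) = 24.
Solving, N = 256 and K = 16.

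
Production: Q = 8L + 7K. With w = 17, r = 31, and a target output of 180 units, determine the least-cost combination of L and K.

L* = 22.5, K* = 0

The inputs are perfect substitutes, so the firm uses whichever has the lower cost per unit of output.
Cost per unit of output via L is w/8 = 2.125; via K it is r/7 = 31/7. L is cheaper.
Producing Q = 180 with L alone: L = 22.5, K = 0.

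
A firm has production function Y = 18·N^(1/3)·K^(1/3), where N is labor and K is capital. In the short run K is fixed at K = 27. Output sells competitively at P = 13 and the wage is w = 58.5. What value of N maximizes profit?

N* = 8

With K = 27, MP_N = (1/3)·18·N^(-2/3)·27^(1/3) = 18·N^(-2/3).
Profit maximization for a price taker requires P·MP_N = w: 13·18·N^(-2/3) = 58.5.
So N^(-2/3) = 0.25, which gives N = 8.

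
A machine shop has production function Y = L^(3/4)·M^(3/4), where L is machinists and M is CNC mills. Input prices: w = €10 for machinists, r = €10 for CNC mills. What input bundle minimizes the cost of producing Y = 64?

L* = 16, M* = 16

Cost minimization requires the marginal rate of technical substitution to equal the input-price ratio: MP_L/MP_M = w/r.
Here MP_L/MP_M = (3/4)·(M/L)/(3/4) = (M/L). Setting this equal to 10/10 = 1 gives M = L.
Substituting into Y = 64: L^(3/4)·(L)^(3/4) = 64.
Solving, L = 16 and M = 16.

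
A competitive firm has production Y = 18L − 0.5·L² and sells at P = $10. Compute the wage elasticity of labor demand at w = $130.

ε = -2.6

From P·MP_L = w with MP_L = 18 − L, labor demand is L(w) = 18 − w/10.
dL/dw = −1/(10) = -0.1.
At w = 130, L = 5, so ε = (dL/dw)·(w/L) = (-0.1)·(130/5) = -2.6.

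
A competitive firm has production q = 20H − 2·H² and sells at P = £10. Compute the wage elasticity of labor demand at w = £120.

From P·MP_H = w with MP_H = 20 − 4H, labor demand is H(w) = (20 − w/10)/4.
dH/dw = −1/(40) = -0.025.
At w = 120, H = 2, so ε = (dH/dw)·(w/H) = (-0.025)·(120/2) = -1.5.

ε = -1.5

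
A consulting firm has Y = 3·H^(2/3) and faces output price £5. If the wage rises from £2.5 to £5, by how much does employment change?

ΔH = -56

From P·MP_H = w with MP_H = 2·H^(-1/3), the labor demand is H(w) = (10/w)^(3).
At w = 2.5: H = 64. At w = 5: H = 8.
ΔH = 8 − 64 = -56.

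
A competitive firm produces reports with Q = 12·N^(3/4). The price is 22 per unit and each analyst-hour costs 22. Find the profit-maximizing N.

MP_N = (3/4)·12·N^(-1/4) = 9·N^(-1/4).
Profit maximization for a price taker requires P·MP_N = w: 22·9·N^(-1/4) = 22.
So N^(-1/4) = 1/9, which gives N = 6561.

N* = 6561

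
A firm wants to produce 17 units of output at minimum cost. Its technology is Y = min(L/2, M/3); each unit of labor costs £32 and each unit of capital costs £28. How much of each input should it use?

L* = 34, M* = 51

With a fixed-proportions technology, the cost-minimizing bundle uses no slack in either input: L/2 = M/3 = Y.
So L = 2·17 = 34 and M = 3·17 = 51.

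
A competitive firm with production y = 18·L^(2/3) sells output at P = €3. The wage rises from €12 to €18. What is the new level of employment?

L* = 8

From P·MP_L = w with MP_L = 12·L^(-1/3), the labor demand is L(w) = (36/w)^(3).
At w = 12: L = 27. At w = 18: L = 8.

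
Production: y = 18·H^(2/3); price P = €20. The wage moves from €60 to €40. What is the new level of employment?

From P·MP_H = w with MP_H = 12·H^(-1/3), the labor demand is H(w) = (240/w)^(3).
At w = 60: H = 64. At w = 40: H = 216.

H* = 216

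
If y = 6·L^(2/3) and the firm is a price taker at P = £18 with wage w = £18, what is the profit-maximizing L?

MP_L = (2/3)·6·L^(-1/3) = 4·L^(-1/3).
Profit maximization for a price taker requires P·MP_L = w: 18·4·L^(-1/3) = 18.
So L^(-1/3) = 0.25, which gives L = 64.

L* = 64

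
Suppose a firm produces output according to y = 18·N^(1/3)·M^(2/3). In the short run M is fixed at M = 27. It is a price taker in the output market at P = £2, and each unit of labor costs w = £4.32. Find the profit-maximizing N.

N* = 125

With M = 27, MP_N = (1/3)·18·N^(-2/3)·27^(2/3) = 54·N^(-2/3).
Profit maximization for a price taker requires P·MP_N = w: 2·54·N^(-2/3) = 4.32.
So N^(-2/3) = 0.04, which gives N = 125.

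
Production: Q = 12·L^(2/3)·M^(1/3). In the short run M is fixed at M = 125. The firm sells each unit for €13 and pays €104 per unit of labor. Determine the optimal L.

L* = 125

With M = 125, MP_L = (2/3)·12·L^(-1/3)·125^(1/3) = 40·L^(-1/3).
Profit maximization for a price taker requires P·MP_L = w: 13·40·L^(-1/3) = 104.
So L^(-1/3) = 0.2, which gives L = 125.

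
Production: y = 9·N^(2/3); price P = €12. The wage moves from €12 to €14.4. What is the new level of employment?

N* = 125

From P·MP_N = w with MP_N = 6·N^(-1/3), the labor demand is N(w) = (72/w)^(3).
At w = 12: N = 216. At w = 14.4: N = 125.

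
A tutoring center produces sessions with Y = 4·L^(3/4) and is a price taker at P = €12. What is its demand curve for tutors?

L(w) = 1679616/w^(4)

MP_L = (3/4)·4·L^(-1/4) = 3·L^(-1/4).
Setting P·MP_L = w: 36·L^(-1/4) = w.
Solving for L: L^(-1/4) = w/36, so L = (36/w)^(4).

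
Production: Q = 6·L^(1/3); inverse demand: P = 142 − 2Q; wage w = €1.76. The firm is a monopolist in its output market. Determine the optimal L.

L* = 125

Marginal revenue from the inverse demand is MR = 142 − 4Q.
The marginal product is MP_L = 2·L^(-2/3).
A monopolist hires until marginal revenue product equals the wage: MR·MP_L = w.
At L, Q = 6·L^(1/3). Substituting and solving: (142 − 24·L^(1/3))·2·L^(-2/3) = 1.76 gives L = 125.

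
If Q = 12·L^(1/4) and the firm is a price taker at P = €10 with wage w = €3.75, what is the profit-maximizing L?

L* = 16

MP_L = (1/4)·12·L^(-3/4) = 3·L^(-3/4).
Profit maximization for a price taker requires P·MP_L = w: 10·3·L^(-3/4) = 3.75.
So L^(-3/4) = 0.125, which gives L = 16.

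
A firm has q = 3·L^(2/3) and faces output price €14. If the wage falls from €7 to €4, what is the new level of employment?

L* = 343

From P·MP_L = w with MP_L = 2·L^(-1/3), the labor demand is L(w) = (28/w)^(3).
At w = 7: L = 64. At w = 4: L = 343.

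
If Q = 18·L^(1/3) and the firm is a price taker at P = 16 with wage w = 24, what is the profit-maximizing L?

L* = 8

MP_L = (1/3)·18·L^(-2/3) = 6·L^(-2/3).
Profit maximization for a price taker requires P·MP_L = w: 16·6·L^(-2/3) = 24.
So L^(-2/3) = 0.25, which gives L = 8.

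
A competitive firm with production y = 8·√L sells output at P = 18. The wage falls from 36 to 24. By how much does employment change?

ΔL = 5

From P·MP_L = w with MP_L = 4·L^(-1/2), the labor demand is L(w) = (72/w)^(2).
At w = 36: L = 4. At w = 24: L = 9.
ΔL = 9 − 4 = 5.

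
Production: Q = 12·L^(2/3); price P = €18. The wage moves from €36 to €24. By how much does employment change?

ΔL = 152

From P·MP_L = w with MP_L = 8·L^(-1/3), the labor demand is L(w) = (144/w)^(3).
At w = 36: L = 64. At w = 24: L = 216.
ΔL = 216 − 64 = 152.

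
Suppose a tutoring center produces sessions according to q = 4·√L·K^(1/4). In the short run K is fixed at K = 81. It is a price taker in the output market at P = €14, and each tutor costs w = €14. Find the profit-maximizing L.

With K = 81, MP_L = (1/2)·4·L^(-1/2)·81^(1/4) = 6·L^(-1/2).
Profit maximization for a price taker requires P·MP_L = w: 14·6·L^(-1/2) = 14.
So L^(-1/2) = 1/6, which gives L = 36.

L* = 36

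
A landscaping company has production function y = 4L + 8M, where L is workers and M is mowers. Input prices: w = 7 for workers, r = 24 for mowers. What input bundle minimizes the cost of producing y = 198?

The inputs are perfect substitutes, so the firm uses whichever has the lower cost per unit of output.
Cost per unit of output via L is w/4 = 1.75; via M it is r/8 = 3. L is cheaper.
Producing y = 198 with L alone: L = 49.5, M = 0.

L* = 49.5, M* = 0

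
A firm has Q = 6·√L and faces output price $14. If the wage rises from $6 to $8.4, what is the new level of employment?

From P·MP_L = w with MP_L = 3·L^(-1/2), the labor demand is L(w) = (42/w)^(2).
At w = 6: L = 49. At w = 8.4: L = 25.

L* = 25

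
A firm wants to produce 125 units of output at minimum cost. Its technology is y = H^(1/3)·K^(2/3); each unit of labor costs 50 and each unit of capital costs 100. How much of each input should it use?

Cost minimization requires the marginal rate of technical substitution to equal the input-price ratio: MP_H/MP_K = w/r.
Here MP_H/MP_K = (1/3)·(K/H)/(2/3) = 0.5·(K/H). Setting this equal to 50/100 = 0.5 gives K = H.
Substituting into y = 125: H^(1/3)·(H)^(2/3) = 125.
Solving, H = 125 and K = 125.

H* = 125, K* = 125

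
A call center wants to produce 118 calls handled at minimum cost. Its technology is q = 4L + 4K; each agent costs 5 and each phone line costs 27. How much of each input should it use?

The inputs are perfect substitutes, so the firm uses whichever has the lower cost per unit of output.
Cost per unit of output via L is w/4 = 1.25; via K it is r/4 = 6.75. L is cheaper.
Producing q = 118 with L alone: L = 29.5, K = 0.

L* = 29.5, K* = 0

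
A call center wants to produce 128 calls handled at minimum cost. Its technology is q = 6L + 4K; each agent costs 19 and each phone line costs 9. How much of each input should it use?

The inputs are perfect substitutes, so the firm uses whichever has the lower cost per unit of output.
Cost per unit of output via L is w/6 = 19/6; via K it is r/4 = 2.25. K is cheaper.
Producing q = 128 with K alone: L = 0, K = 32.

L* = 0, K* = 32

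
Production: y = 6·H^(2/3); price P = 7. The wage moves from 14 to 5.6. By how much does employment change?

ΔH = 117

From P·MP_H = w with MP_H = 4·H^(-1/3), the labor demand is H(w) = (28/w)^(3).
At w = 14: H = 8. At w = 5.6: H = 125.
ΔH = 125 − 8 = 117.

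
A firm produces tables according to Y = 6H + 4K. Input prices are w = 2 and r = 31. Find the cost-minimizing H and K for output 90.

The inputs are perfect substitutes, so the firm uses whichever has the lower cost per unit of output.
Cost per unit of output via H is w/6 = 1/3; via K it is r/4 = 7.75. H is cheaper.
Producing Y = 90 with H alone: H = 15, K = 0.

H* = 15, K* = 0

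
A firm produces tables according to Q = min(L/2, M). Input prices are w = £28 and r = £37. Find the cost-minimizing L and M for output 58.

With a fixed-proportions technology, the cost-minimizing bundle uses no slack in either input: L/2 = M = Q.
So L = 2·58 = 116 and M = 58.

L* = 116, M* = 58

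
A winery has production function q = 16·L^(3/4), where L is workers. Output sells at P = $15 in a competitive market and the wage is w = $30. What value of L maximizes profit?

L* = 1296

MP_L = (3/4)·16·L^(-1/4) = 12·L^(-1/4).
Profit maximization for a price taker requires P·MP_L = w: 15·12·L^(-1/4) = 30.
So L^(-1/4) = 1/6, which gives L = 1296.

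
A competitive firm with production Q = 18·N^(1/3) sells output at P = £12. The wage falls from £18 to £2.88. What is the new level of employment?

N* = 125

From P·MP_N = w with MP_N = 6·N^(-2/3), the labor demand is N(w) = (72/w)^(3/2).
At w = 18: N = 8. At w = 2.88: N = 125.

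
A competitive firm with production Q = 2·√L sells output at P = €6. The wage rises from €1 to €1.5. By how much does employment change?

From P·MP_L = w with MP_L = L^(-1/2), the labor demand is L(w) = (6/w)^(2).
At w = 1: L = 36. At w = 1.5: L = 16.
ΔL = 16 − 36 = -20.

ΔL = -20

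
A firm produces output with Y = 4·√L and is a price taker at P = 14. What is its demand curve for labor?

MP_L = (1/2)·4·L^(-1/2) = 2·L^(-1/2).
Setting P·MP_L = w: 28·L^(-1/2) = w.
Solving for L: L^(-1/2) = w/28, so L = (28/w)^(2).

L(w) = 784/w²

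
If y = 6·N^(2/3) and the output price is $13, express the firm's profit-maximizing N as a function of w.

N(w) = 140608/w³

MP_N = (2/3)·6·N^(-1/3) = 4·N^(-1/3).
Setting P·MP_N = w: 52·N^(-1/3) = w.
Solving for N: N^(-1/3) = w/52, so N = (52/w)^(3).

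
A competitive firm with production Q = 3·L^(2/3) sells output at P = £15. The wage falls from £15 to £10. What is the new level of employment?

L* = 27

From P·MP_L = w with MP_L = 2·L^(-1/3), the labor demand is L(w) = (30/w)^(3).
At w = 15: L = 8. At w = 10: L = 27.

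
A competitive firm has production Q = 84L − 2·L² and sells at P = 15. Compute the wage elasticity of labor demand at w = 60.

From P·MP_L = w with MP_L = 84 − 4L, labor demand is L(w) = (84 − w/15)/4.
dL/dw = −1/(60) = -1/60.
At w = 60, L = 20, so ε = (dL/dw)·(w/L) = (-1/60)·(60/20) = -0.05.

ε = -0.05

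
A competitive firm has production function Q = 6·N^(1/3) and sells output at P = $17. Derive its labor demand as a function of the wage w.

MP_N = (1/3)·6·N^(-2/3) = 2·N^(-2/3).
Setting P·MP_N = w: 34·N^(-2/3) = w.
Solving for N: N^(-2/3) = w/34, so N = (34/w)^(3/2).

N(w) = (34/w)^(3/2)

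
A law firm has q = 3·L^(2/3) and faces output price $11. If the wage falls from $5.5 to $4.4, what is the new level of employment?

From P·MP_L = w with MP_L = 2·L^(-1/3), the labor demand is L(w) = (22/w)^(3).
At w = 5.5: L = 64. At w = 4.4: L = 125.

L* = 125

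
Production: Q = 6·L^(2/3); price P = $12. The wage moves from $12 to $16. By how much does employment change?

ΔL = -37

From P·MP_L = w with MP_L = 4·L^(-1/3), the labor demand is L(w) = (48/w)^(3).
At w = 12: L = 64. At w = 16: L = 27.
ΔL = 27 − 64 = -37.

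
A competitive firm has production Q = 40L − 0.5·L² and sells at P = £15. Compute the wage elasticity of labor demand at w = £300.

From P·MP_L = w with MP_L = 40 − L, labor demand is L(w) = 40 − w/15.
dL/dw = −1/(15) = -1/15.
At w = 300, L = 20, so ε = (dL/dw)·(w/L) = (-1/15)·(300/20) = -1.

ε = -1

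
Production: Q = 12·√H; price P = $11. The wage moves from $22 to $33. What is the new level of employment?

H* = 4

From P·MP_H = w with MP_H = 6·H^(-1/2), the labor demand is H(w) = (66/w)^(2).
At w = 22: H = 9. At w = 33: H = 4.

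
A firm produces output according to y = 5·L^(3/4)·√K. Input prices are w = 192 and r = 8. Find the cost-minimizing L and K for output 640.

Cost minimization requires the marginal rate of technical substitution to equal the input-price ratio: MP_L/MP_K = w/r.
Here MP_L/MP_K = (3/4)·(K/L)/(1/2) = 1.5·(K/L). Setting this equal to 192/8 = 24 gives K = 16L.
Substituting into y = 640: 5·L^(3/4)·(16L)^(1/2) = 640.
Solving, L = 16 and K = 256.

L* = 16, K* = 256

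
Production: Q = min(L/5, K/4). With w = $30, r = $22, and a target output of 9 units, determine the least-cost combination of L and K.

L* = 45, K* = 36

With a fixed-proportions technology, the cost-minimizing bundle uses no slack in either input: L/5 = K/4 = Q.
So L = 5·9 = 45 and K = 4·9 = 36.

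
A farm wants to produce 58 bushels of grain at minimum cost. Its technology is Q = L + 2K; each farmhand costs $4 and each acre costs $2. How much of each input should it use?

The inputs are perfect substitutes, so the firm uses whichever has the lower cost per unit of output.
Cost per unit of output via L is 4; via K it is 1. K is cheaper.
Producing Q = 58 with K alone: L = 0, K = 29.

L* = 0, K* = 29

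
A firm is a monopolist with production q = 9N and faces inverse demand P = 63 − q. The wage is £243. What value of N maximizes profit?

N* = 2

Marginal revenue from the inverse demand is MR = 63 − 2q.
The marginal product is MP_N = 9.
A monopolist hires until marginal revenue product equals the wage: MR·MP_N = w.
(63 − 18N)·9 = 243, so N = 2.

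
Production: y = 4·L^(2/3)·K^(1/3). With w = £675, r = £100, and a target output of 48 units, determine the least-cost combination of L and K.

Cost minimization requires the marginal rate of technical substitution to equal the input-price ratio: MP_L/MP_K = w/r.
Here MP_L/MP_K = (2/3)·(K/L)/(1/3) = 2·(K/L). Setting this equal to 675/100 = 6.75 gives K = 3.375L.
Substituting into y = 48: 4·L^(2/3)·(3.375L)^(1/3) = 48.
Solving, L = 8 and K = 27.

L* = 8, K* = 27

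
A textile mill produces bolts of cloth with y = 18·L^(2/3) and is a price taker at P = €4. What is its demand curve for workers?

MP_L = (2/3)·18·L^(-1/3) = 12·L^(-1/3).
Setting P·MP_L = w: 48·L^(-1/3) = w.
Solving for L: L^(-1/3) = w/48, so L = (48/w)^(3).

L(w) = 110592/w³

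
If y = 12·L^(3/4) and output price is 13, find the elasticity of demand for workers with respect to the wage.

MP_L = (3/4)·12·L^(-1/4), so P·MP_L = w gives 117·L^(-1/4) = w.
Solving, L(w) = (117/w)^(4). This is a constant-elasticity form: L ∝ w^(−4), so ε = −4.

ε = -4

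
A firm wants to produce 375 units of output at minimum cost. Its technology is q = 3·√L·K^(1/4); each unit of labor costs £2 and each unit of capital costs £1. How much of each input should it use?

Cost minimization requires the marginal rate of technical substitution to equal the input-price ratio: MP_L/MP_K = w/r.
Here MP_L/MP_K = (1/2)·(K/L)/(1/4) = 2·(K/L). Setting this equal to 2/1 = 2 gives K = L.
Substituting into q = 375: 3·L^(1/2)·(L)^(1/4) = 375.
Solving, L = 625 and K = 625.

L* = 625, K* = 625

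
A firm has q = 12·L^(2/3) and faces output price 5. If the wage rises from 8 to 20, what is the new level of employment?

L* = 8

From P·MP_L = w with MP_L = 8·L^(-1/3), the labor demand is L(w) = (40/w)^(3).
At w = 8: L = 125. At w = 20: L = 8.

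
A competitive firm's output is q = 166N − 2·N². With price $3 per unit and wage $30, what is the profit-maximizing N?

N* = 39

The marginal product of N is MP_N = 166 − 4N.
A price-taking firm hires until the value of the marginal product equals the wage: P·MP_N = w, so 3·(166 − 4N) = 30.
Then 166 − 4N = 10, giving N = 39.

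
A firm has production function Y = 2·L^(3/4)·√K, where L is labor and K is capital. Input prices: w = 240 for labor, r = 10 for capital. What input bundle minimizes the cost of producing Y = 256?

L* = 16, K* = 256

Cost minimization requires the marginal rate of technical substitution to equal the input-price ratio: MP_L/MP_K = w/r.
Here MP_L/MP_K = (3/4)·(K/L)/(1/2) = 1.5·(K/L). Setting this equal to 240/10 = 24 gives K = 16L.
Substituting into Y = 256: 2·L^(3/4)·(16L)^(1/2) = 256.
Solving, L = 16 and K = 256.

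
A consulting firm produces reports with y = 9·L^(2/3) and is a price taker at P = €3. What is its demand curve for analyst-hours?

MP_L = (2/3)·9·L^(-1/3) = 6·L^(-1/3).
Setting P·MP_L = w: 18·L^(-1/3) = w.
Solving for L: L^(-1/3) = w/18, so L = (18/w)^(3).

L(w) = 5832/w³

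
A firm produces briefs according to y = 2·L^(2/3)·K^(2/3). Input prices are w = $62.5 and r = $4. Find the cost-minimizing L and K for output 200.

L* = 8, K* = 125

Cost minimization requires the marginal rate of technical substitution to equal the input-price ratio: MP_L/MP_K = w/r.
Here MP_L/MP_K = (2/3)·(K/L)/(2/3) = (K/L). Setting this equal to 62.5/4 = 15.625 gives K = 15.625L.
Substituting into y = 200: 2·L^(2/3)·(15.625L)^(2/3) = 200.
Solving, L = 8 and K = 125.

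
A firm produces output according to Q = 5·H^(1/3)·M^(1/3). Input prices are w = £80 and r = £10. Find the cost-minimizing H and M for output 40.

H* = 8, M* = 64

Cost minimization requires the marginal rate of technical substitution to equal the input-price ratio: MP_H/MP_M = w/r.
Here MP_H/MP_M = (1/3)·(M/H)/(1/3) = (M/H). Setting this equal to 80/10 = 8 gives M = 8H.
Substituting into Q = 40: 5·H^(1/3)·(8H)^(1/3) = 40.
Solving, H = 8 and M = 64.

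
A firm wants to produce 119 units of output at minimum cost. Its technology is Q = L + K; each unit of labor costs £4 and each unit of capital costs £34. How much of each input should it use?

The inputs are perfect substitutes, so the firm uses whichever has the lower cost per unit of output.
Cost per unit of output via L is 4; via K it is 34. L is cheaper.
Producing Q = 119 with L alone: L = 119, K = 0.

L* = 119, K* = 0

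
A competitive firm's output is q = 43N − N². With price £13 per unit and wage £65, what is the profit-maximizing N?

The marginal product of N is MP_N = 43 − 2N.
A price-taking firm hires until the value of the marginal product equals the wage: P·MP_N = w, so 13·(43 − 2N) = 65.
Then 43 − 2N = 5, giving N = 19.

N* = 19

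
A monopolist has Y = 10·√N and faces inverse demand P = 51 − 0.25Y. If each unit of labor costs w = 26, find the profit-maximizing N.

N* = 25

Marginal revenue from the inverse demand is MR = 51 − 0.5Y.
The marginal product is MP_N = 5·N^(-1/2).
A monopolist hires until marginal revenue product equals the wage: MR·MP_N = w.
At N, Y = 10·√N. Substituting and solving: (51 − 5·√N)·5·N^(-1/2) = 26 gives N = 25.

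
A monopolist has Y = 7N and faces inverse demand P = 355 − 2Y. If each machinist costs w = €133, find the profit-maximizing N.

Marginal revenue from the inverse demand is MR = 355 − 4Y.
The marginal product is MP_N = 7.
A monopolist hires until marginal revenue product equals the wage: MR·MP_N = w.
(355 − 28N)·7 = 133, so N = 12.

N* = 12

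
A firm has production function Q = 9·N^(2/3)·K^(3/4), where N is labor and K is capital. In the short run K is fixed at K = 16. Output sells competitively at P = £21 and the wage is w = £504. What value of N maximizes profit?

With K = 16, MP_N = (2/3)·9·N^(-1/3)·16^(3/4) = 48·N^(-1/3).
Profit maximization for a price taker requires P·MP_N = w: 21·48·N^(-1/3) = 504.
So N^(-1/3) = 0.5, which gives N = 8.

N* = 8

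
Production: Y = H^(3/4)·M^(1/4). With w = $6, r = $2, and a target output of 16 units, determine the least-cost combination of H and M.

Cost minimization requires the marginal rate of technical substitution to equal the input-price ratio: MP_H/MP_M = w/r.
Here MP_H/MP_M = (3/4)·(M/H)/(1/4) = 3·(M/H). Setting this equal to 6/2 = 3 gives M = H.
Substituting into Y = 16: H^(3/4)·(H)^(1/4) = 16.
Solving, H = 16 and M = 16.

H* = 16, M* = 16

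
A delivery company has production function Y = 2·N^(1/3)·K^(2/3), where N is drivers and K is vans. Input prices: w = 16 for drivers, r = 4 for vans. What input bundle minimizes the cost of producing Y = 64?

Cost minimization requires the marginal rate of technical substitution to equal the input-price ratio: MP_N/MP_K = w/r.
Here MP_N/MP_K = (1/3)·(K/N)/(2/3) = 0.5·(K/N). Setting this equal to 16/4 = 4 gives K = 8N.
Substituting into Y = 64: 2·N^(1/3)·(8N)^(2/3) = 64.
Solving, N = 8 and K = 64.

N* = 8, K* = 64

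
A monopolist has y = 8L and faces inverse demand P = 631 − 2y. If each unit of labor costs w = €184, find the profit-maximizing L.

L* = 19

Marginal revenue from the inverse demand is MR = 631 − 4y.
The marginal product is MP_L = 8.
A monopolist hires until marginal revenue product equals the wage: MR·MP_L = w.
(631 − 32L)·8 = 184, so L = 19.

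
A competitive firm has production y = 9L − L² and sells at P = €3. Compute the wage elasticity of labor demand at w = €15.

From P·MP_L = w with MP_L = 9 − 2L, labor demand is L(w) = (9 − w/3)/2.
dL/dw = −1/(6) = -1/6.
At w = 15, L = 2, so ε = (dL/dw)·(w/L) = (-1/6)·(15/2) = -1.25.

ε = -1.25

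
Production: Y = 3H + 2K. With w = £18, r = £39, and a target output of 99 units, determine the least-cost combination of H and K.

H* = 33, K* = 0

The inputs are perfect substitutes, so the firm uses whichever has the lower cost per unit of output.
Cost per unit of output via H is w/3 = 6; via K it is r/2 = 19.5. H is cheaper.
Producing Y = 99 with H alone: H = 33, K = 0.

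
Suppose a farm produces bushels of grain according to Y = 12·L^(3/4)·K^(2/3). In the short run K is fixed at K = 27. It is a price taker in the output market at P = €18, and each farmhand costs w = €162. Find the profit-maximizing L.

With K = 27, MP_L = (3/4)·12·L^(-1/4)·27^(2/3) = 81·L^(-1/4).
Profit maximization for a price taker requires P·MP_L = w: 18·81·L^(-1/4) = 162.
So L^(-1/4) = 1/9, which gives L = 6561.

L* = 6561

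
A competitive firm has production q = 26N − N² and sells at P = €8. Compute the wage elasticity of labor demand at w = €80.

From P·MP_N = w with MP_N = 26 − 2N, labor demand is N(w) = (26 − w/8)/2.
dN/dw = −1/(16) = -0.0625.
At w = 80, N = 8, so ε = (dN/dw)·(w/N) = (-0.0625)·(80/8) = -0.625.

ε = -0.625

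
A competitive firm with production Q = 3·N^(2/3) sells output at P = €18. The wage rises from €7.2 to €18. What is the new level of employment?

N* = 8

From P·MP_N = w with MP_N = 2·N^(-1/3), the labor demand is N(w) = (36/w)^(3).
At w = 7.2: N = 125. At w = 18: N = 8.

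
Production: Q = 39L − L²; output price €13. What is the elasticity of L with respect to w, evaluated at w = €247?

From P·MP_L = w with MP_L = 39 − 2L, labor demand is L(w) = (39 − w/13)/2.
dL/dw = −1/(26) = -1/26.
At w = 247, L = 10, so ε = (dL/dw)·(w/L) = (-1/26)·(247/10) = -0.95.

ε = -0.95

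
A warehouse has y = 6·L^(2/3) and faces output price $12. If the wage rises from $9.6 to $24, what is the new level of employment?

L* = 8

From P·MP_L = w with MP_L = 4·L^(-1/3), the labor demand is L(w) = (48/w)^(3).
At w = 9.6: L = 125. At w = 24: L = 8.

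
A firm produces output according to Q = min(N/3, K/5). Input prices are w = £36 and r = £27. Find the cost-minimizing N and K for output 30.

With a fixed-proportions technology, the cost-minimizing bundle uses no slack in either input: N/3 = K/5 = Q.
So N = 3·30 = 90 and K = 5·30 = 150.

N* = 90, K* = 150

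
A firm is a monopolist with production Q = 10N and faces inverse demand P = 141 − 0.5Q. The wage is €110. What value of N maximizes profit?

N* = 13

Marginal revenue from the inverse demand is MR = 141 − Q.
The marginal product is MP_N = 10.
A monopolist hires until marginal revenue product equals the wage: MR·MP_N = w.
(141 − 10N)·10 = 110, so N = 13.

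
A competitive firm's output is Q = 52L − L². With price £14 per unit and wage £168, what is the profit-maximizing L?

L* = 20

The marginal product of L is MP_L = 52 − 2L.
A price-taking firm hires until the value of the marginal product equals the wage: P·MP_L = w, so 14·(52 − 2L) = 168.
Then 52 − 2L = 12, giving L = 20.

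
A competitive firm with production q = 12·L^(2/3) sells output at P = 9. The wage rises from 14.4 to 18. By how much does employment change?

ΔL = -61

From P·MP_L = w with MP_L = 8·L^(-1/3), the labor demand is L(w) = (72/w)^(3).
At w = 14.4: L = 125. At w = 18: L = 64.
ΔL = 64 − 125 = -61.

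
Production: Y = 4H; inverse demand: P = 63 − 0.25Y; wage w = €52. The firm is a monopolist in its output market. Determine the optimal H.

H* = 25

Marginal revenue from the inverse demand is MR = 63 − 0.5Y.
The marginal product is MP_H = 4.
A monopolist hires until marginal revenue product equals the wage: MR·MP_H = w.
(63 − 2H)·4 = 52, so H = 25.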